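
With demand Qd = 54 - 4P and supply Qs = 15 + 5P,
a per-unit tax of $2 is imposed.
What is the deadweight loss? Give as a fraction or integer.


Pre-tax equilibrium quantity: Q* = 110/3
Post-tax equilibrium quantity: Q_tax = 290/9
Reduction in quantity: Q* - Q_tax = 40/9
DWL = (1/2) * tax * (Q* - Q_tax)
DWL = (1/2) * 2 * 40/9 = 40/9

40/9


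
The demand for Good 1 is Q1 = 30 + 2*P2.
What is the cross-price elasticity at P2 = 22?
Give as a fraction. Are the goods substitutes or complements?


dQ1/dP2 = 2
At P2 = 22: Q1 = 30 + 2*22 = 74
Exy = (dQ1/dP2)(P2/Q1) = 2 * 22 / 74 = 22/37
Since Exy > 0, the goods are substitutes.

22/37 (substitutes)


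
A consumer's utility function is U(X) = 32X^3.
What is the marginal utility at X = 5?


MU = dU/dX = 32*3*X^(3-1)
MU = 96*X^2
At X = 5:
MU = 96 * 5^2
MU = 96 * 25 = 2400

2400


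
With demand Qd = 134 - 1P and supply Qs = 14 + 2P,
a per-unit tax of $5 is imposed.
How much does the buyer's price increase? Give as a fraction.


With a per-unit tax, the buyer's price increase depends on relative slopes.
Supply slope: d = 2, Demand slope: b = 1
Buyer's price increase = d * tax / (b + d)
= 2 * 5 / (1 + 2)
= 10 / 3 = 10/3

10/3


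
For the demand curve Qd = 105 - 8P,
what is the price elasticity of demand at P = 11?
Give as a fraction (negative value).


dQ/dP = -8
At P = 11: Q = 105 - 8*11 = 17
E = (dQ/dP)(P/Q) = (-8)(11/17) = -88/17

-88/17


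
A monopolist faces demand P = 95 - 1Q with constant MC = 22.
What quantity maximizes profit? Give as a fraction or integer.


TR = P*Q = (95 - 1Q)Q = 95Q - 1Q^2
MR = dTR/dQ = 95 - 2Q
Set MR = MC:
95 - 2Q = 22
73 = 2Q
Q* = 73/2 = 73/2

73/2


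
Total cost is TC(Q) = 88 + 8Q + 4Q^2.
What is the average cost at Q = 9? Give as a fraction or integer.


TC(9) = 88 + 8*9 + 4*9^2
TC(9) = 88 + 72 + 324 = 484
AC = TC/Q = 484/9 = 484/9

484/9


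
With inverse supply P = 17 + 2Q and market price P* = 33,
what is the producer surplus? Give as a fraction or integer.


Minimum supply price (at Q=0): P_min = 17
Quantity supplied at P* = 33:
Q* = (33 - 17)/2 = 8
PS = (1/2) * Q* * (P* - P_min)
PS = (1/2) * 8 * (33 - 17)
PS = (1/2) * 8 * 16 = 64

64


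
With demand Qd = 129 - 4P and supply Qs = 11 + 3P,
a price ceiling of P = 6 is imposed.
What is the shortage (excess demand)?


At P = 6:
Qd = 129 - 4*6 = 105
Qs = 11 + 3*6 = 29
Shortage = Qd - Qs = 105 - 29 = 76

76


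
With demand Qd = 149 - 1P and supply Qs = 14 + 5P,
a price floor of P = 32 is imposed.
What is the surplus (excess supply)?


At P = 32:
Qd = 149 - 1*32 = 117
Qs = 14 + 5*32 = 174
Surplus = Qs - Qd = 174 - 117 = 57

57


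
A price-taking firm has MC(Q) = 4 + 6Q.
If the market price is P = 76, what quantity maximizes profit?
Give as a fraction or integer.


In perfect competition, profit is maximized where P = MC.
76 = 4 + 6Q
72 = 6Q
Q* = 72/6 = 12

12


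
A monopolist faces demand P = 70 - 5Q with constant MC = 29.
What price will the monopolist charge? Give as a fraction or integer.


MR = 70 - 10Q
Set MR = MC: 70 - 10Q = 29
Q* = 41/10
Substitute into demand:
P* = 70 - 5*41/10 = 99/2

99/2


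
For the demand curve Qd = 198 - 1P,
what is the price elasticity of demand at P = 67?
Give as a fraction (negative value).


dQ/dP = -1
At P = 67: Q = 198 - 1*67 = 131
E = (dQ/dP)(P/Q) = (-1)(67/131) = -67/131

-67/131


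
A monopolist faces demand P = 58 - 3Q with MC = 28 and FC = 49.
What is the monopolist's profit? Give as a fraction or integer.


MR = MC: 58 - 6Q = 28
Q* = 5
P* = 58 - 3*5 = 43
Profit = (P* - MC)*Q* - FC
= (43 - 28)*5 - 49
= 15*5 - 49
= 75 - 49 = 26

26


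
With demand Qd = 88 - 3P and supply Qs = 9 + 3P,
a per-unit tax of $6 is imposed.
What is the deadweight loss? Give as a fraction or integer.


Pre-tax equilibrium quantity: Q* = 97/2
Post-tax equilibrium quantity: Q_tax = 79/2
Reduction in quantity: Q* - Q_tax = 9
DWL = (1/2) * tax * (Q* - Q_tax)
DWL = (1/2) * 6 * 9 = 27

27


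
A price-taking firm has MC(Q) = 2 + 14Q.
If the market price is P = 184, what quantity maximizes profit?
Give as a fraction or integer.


In perfect competition, profit is maximized where P = MC.
184 = 2 + 14Q
182 = 14Q
Q* = 182/14 = 13

13


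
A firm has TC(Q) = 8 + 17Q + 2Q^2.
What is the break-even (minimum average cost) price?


AC(Q) = 8/Q + 17 + 2Q
To minimize: dAC/dQ = -8/Q^2 + 2 = 0
Q^2 = 8/2 = 4
Q* = 2
Min AC = 8/2 + 17 + 2*2
Min AC = 4 + 17 + 4 = 25

25


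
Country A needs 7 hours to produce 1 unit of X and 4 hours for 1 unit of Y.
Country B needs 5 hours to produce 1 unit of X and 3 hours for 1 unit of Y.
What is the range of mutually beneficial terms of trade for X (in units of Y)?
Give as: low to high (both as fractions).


Opportunity cost of X for Country A = hours_X / hours_Y = 7/4 = 7/4 units of Y
Opportunity cost of X for Country B = hours_X / hours_Y = 5/3 = 5/3 units of Y
Terms of trade must be between the two opportunity costs.
Range: 5/3 to 7/4

5/3 to 7/4


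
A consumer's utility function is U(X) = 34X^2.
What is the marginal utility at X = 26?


MU = dU/dX = 34*2*X^(2-1)
MU = 68*X^1
At X = 26:
MU = 68 * 26^1
MU = 68 * 26 = 1768

1768


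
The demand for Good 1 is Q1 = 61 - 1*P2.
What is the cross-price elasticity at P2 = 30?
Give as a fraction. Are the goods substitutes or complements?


dQ1/dP2 = -1
At P2 = 30: Q1 = 61 - 1*30 = 31
Exy = (dQ1/dP2)(P2/Q1) = -1 * 30 / 31 = -30/31
Since Exy < 0, the goods are complements.

-30/31 (complements)


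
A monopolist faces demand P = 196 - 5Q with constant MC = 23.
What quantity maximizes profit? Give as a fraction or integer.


TR = P*Q = (196 - 5Q)Q = 196Q - 5Q^2
MR = dTR/dQ = 196 - 10Q
Set MR = MC:
196 - 10Q = 23
173 = 10Q
Q* = 173/10 = 173/10

173/10


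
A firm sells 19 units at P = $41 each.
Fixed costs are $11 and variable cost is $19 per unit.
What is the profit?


Total Revenue = P * Q = 41 * 19 = $779
Total Cost = FC + VC*Q = 11 + 19*19 = $372
Profit = TR - TC = 779 - 372 = $407

$407


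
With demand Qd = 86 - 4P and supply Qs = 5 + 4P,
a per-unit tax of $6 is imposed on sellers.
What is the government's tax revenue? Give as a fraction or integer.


With tax on sellers, new supply: Qs' = 5 + 4(P - 6)
= 4P - 19
New equilibrium quantity:
Q_new = 67/2
Tax revenue = tax * Q_new = 6 * 67/2 = 201

201


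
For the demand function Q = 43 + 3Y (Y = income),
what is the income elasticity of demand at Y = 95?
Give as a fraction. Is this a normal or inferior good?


dQ/dY = 3
At Y = 95: Q = 43 + 3*95 = 328
Ey = (dQ/dY)(Y/Q) = 3 * 95 / 328 = 285/328
Since Ey > 0, this is a normal good.

285/328 (normal good)


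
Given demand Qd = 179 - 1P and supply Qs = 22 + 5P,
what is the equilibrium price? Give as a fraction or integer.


At equilibrium, Qd = Qs.
179 - 1P = 22 + 5P
179 - 22 = 1P + 5P
157 = 6P
P* = 157/6 = 157/6

157/6


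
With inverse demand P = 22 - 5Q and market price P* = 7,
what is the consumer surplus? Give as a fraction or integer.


Maximum willingness to pay (at Q=0): P_max = 22
Quantity demanded at P* = 7:
Q* = (22 - 7)/5 = 3
CS = (1/2) * Q* * (P_max - P*)
CS = (1/2) * 3 * (22 - 7)
CS = (1/2) * 3 * 15 = 45/2

45/2


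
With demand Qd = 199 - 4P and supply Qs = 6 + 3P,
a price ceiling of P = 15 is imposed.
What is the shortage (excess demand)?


At P = 15:
Qd = 199 - 4*15 = 139
Qs = 6 + 3*15 = 51
Shortage = Qd - Qs = 139 - 51 = 88

88


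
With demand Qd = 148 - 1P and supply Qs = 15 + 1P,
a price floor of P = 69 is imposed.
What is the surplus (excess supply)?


At P = 69:
Qd = 148 - 1*69 = 79
Qs = 15 + 1*69 = 84
Surplus = Qs - Qd = 84 - 79 = 5

5


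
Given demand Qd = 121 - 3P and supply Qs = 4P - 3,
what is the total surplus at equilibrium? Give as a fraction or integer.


Find equilibrium: 121 - 3P = 4P - 3
121 + 3 = 7P
P* = 124/7 = 124/7
Q* = 4*124/7 - 3 = 475/7
Inverse demand: P = 121/3 - Q/3, so P_max = 121/3
Inverse supply: P = 3/4 + Q/4, so P_min = 3/4
CS = (1/2) * 475/7 * (121/3 - 124/7) = 225625/294
PS = (1/2) * 475/7 * (124/7 - 3/4) = 225625/392
TS = CS + PS = 225625/294 + 225625/392 = 225625/168

225625/168


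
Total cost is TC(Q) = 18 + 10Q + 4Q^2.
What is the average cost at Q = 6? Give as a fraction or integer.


TC(6) = 18 + 10*6 + 4*6^2
TC(6) = 18 + 60 + 144 = 222
AC = TC/Q = 222/6 = 37

37


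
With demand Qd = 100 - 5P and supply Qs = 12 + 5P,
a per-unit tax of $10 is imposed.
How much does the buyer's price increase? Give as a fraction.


With a per-unit tax, the buyer's price increase depends on relative slopes.
Supply slope: d = 5, Demand slope: b = 5
Buyer's price increase = d * tax / (b + d)
= 5 * 10 / (5 + 5)
= 50 / 10 = 5

5


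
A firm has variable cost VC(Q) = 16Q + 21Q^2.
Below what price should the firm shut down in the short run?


AVC(Q) = VC(Q)/Q = 16 + 21Q
AVC is increasing in Q, so minimum AVC is at Q -> 0+.
Min AVC = 16
The firm should shut down if P < 16.

16


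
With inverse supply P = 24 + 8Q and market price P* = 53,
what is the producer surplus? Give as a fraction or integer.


Minimum supply price (at Q=0): P_min = 24
Quantity supplied at P* = 53:
Q* = (53 - 24)/8 = 29/8
PS = (1/2) * Q* * (P* - P_min)
PS = (1/2) * 29/8 * (53 - 24)
PS = (1/2) * 29/8 * 29 = 841/16

841/16


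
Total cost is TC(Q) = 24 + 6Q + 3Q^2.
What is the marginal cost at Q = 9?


MC = dTC/dQ = 6 + 2*3*Q
At Q = 9:
MC = 6 + 6*9
MC = 6 + 54 = 60

60


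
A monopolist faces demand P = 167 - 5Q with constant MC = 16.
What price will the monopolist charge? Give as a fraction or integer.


MR = 167 - 10Q
Set MR = MC: 167 - 10Q = 16
Q* = 151/10
Substitute into demand:
P* = 167 - 5*151/10 = 183/2

183/2


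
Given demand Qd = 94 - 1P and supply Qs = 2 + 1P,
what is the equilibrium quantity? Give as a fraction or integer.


First find equilibrium price:
94 - 1P = 2 + 1P
P* = 92/2 = 46
Then substitute into demand:
Q* = 94 - 1 * 46 = 48

48


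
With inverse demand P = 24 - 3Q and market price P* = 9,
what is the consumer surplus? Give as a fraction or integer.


Maximum willingness to pay (at Q=0): P_max = 24
Quantity demanded at P* = 9:
Q* = (24 - 9)/3 = 5
CS = (1/2) * Q* * (P_max - P*)
CS = (1/2) * 5 * (24 - 9)
CS = (1/2) * 5 * 15 = 75/2

75/2


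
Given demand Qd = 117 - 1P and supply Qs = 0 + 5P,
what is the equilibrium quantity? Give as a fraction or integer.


First find equilibrium price:
117 - 1P = 0 + 5P
P* = 117/6 = 39/2
Then substitute into demand:
Q* = 117 - 1 * 39/2 = 195/2

195/2


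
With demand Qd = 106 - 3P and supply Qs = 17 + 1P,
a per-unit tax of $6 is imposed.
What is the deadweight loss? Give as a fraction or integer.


Pre-tax equilibrium quantity: Q* = 157/4
Post-tax equilibrium quantity: Q_tax = 139/4
Reduction in quantity: Q* - Q_tax = 9/2
DWL = (1/2) * tax * (Q* - Q_tax)
DWL = (1/2) * 6 * 9/2 = 27/2

27/2


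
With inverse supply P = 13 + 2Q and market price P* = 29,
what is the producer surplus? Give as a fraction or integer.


Minimum supply price (at Q=0): P_min = 13
Quantity supplied at P* = 29:
Q* = (29 - 13)/2 = 8
PS = (1/2) * Q* * (P* - P_min)
PS = (1/2) * 8 * (29 - 13)
PS = (1/2) * 8 * 16 = 64

64


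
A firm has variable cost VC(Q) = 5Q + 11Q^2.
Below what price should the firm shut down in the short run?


AVC(Q) = VC(Q)/Q = 5 + 11Q
AVC is increasing in Q, so minimum AVC is at Q -> 0+.
Min AVC = 5
The firm should shut down if P < 5.

5


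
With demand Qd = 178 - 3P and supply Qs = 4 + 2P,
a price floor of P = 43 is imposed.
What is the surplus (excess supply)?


At P = 43:
Qd = 178 - 3*43 = 49
Qs = 4 + 2*43 = 90
Surplus = Qs - Qd = 90 - 49 = 41

41


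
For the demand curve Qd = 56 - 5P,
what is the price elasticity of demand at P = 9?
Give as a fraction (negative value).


dQ/dP = -5
At P = 9: Q = 56 - 5*9 = 11
E = (dQ/dP)(P/Q) = (-5)(9/11) = -45/11

-45/11


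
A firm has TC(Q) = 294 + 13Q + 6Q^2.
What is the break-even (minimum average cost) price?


AC(Q) = 294/Q + 13 + 6Q
To minimize: dAC/dQ = -294/Q^2 + 6 = 0
Q^2 = 294/6 = 49
Q* = 7
Min AC = 294/7 + 13 + 6*7
Min AC = 42 + 13 + 42 = 97

97


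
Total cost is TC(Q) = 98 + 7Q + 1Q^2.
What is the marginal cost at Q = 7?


MC = dTC/dQ = 7 + 2*1*Q
At Q = 7:
MC = 7 + 2*7
MC = 7 + 14 = 21

21


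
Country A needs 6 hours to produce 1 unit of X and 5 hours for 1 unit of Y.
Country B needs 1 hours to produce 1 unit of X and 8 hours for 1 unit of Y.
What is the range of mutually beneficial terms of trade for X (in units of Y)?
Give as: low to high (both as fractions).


Opportunity cost of X for Country A = hours_X / hours_Y = 6/5 = 6/5 units of Y
Opportunity cost of X for Country B = hours_X / hours_Y = 1/8 = 1/8 units of Y
Terms of trade must be between the two opportunity costs.
Range: 1/8 to 6/5

1/8 to 6/5


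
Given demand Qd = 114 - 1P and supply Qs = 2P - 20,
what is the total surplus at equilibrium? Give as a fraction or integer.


Find equilibrium: 114 - 1P = 2P - 20
114 + 20 = 3P
P* = 134/3 = 134/3
Q* = 2*134/3 - 20 = 208/3
Inverse demand: P = 114 - Q/1, so P_max = 114
Inverse supply: P = 10 + Q/2, so P_min = 10
CS = (1/2) * 208/3 * (114 - 134/3) = 21632/9
PS = (1/2) * 208/3 * (134/3 - 10) = 10816/9
TS = CS + PS = 21632/9 + 10816/9 = 10816/3

10816/3


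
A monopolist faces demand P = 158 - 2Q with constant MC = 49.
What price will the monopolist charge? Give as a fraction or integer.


MR = 158 - 4Q
Set MR = MC: 158 - 4Q = 49
Q* = 109/4
Substitute into demand:
P* = 158 - 2*109/4 = 207/2

207/2


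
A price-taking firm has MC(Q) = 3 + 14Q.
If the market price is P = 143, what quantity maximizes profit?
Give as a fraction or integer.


In perfect competition, profit is maximized where P = MC.
143 = 3 + 14Q
140 = 14Q
Q* = 140/14 = 10

10


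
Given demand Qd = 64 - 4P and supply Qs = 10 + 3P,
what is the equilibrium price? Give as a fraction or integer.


At equilibrium, Qd = Qs.
64 - 4P = 10 + 3P
64 - 10 = 4P + 3P
54 = 7P
P* = 54/7 = 54/7

54/7


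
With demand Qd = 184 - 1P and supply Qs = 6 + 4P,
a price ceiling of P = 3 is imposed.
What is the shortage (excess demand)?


At P = 3:
Qd = 184 - 1*3 = 181
Qs = 6 + 4*3 = 18
Shortage = Qd - Qs = 181 - 18 = 163

163


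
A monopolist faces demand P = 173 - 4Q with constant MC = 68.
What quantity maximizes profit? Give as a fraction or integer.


TR = P*Q = (173 - 4Q)Q = 173Q - 4Q^2
MR = dTR/dQ = 173 - 8Q
Set MR = MC:
173 - 8Q = 68
105 = 8Q
Q* = 105/8 = 105/8

105/8


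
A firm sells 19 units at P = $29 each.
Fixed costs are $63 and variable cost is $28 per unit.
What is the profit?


Total Revenue = P * Q = 29 * 19 = $551
Total Cost = FC + VC*Q = 63 + 28*19 = $595
Profit = TR - TC = 551 - 595 = $-44

$-44


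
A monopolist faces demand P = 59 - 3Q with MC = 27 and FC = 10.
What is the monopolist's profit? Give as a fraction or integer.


MR = MC: 59 - 6Q = 27
Q* = 16/3
P* = 59 - 3*16/3 = 43
Profit = (P* - MC)*Q* - FC
= (43 - 27)*16/3 - 10
= 16*16/3 - 10
= 256/3 - 10 = 226/3

226/3


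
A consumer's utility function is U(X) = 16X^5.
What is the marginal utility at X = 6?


MU = dU/dX = 16*5*X^(5-1)
MU = 80*X^4
At X = 6:
MU = 80 * 6^4
MU = 80 * 1296 = 103680

103680


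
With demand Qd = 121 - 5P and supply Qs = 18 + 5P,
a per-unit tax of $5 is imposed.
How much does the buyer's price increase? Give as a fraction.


With a per-unit tax, the buyer's price increase depends on relative slopes.
Supply slope: d = 5, Demand slope: b = 5
Buyer's price increase = d * tax / (b + d)
= 5 * 5 / (5 + 5)
= 25 / 10 = 5/2

5/2


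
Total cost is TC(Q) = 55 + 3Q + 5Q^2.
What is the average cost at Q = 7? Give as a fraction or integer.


TC(7) = 55 + 3*7 + 5*7^2
TC(7) = 55 + 21 + 245 = 321
AC = TC/Q = 321/7 = 321/7

321/7


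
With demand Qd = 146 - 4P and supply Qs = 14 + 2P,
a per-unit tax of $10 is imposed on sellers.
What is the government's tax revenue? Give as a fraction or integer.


With tax on sellers, new supply: Qs' = 14 + 2(P - 10)
= 2P - 6
New equilibrium quantity:
Q_new = 134/3
Tax revenue = tax * Q_new = 10 * 134/3 = 1340/3

1340/3


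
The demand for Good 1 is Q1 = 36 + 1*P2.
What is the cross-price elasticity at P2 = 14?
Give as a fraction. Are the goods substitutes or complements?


dQ1/dP2 = 1
At P2 = 14: Q1 = 36 + 1*14 = 50
Exy = (dQ1/dP2)(P2/Q1) = 1 * 14 / 50 = 7/25
Since Exy > 0, the goods are substitutes.

7/25 (substitutes)


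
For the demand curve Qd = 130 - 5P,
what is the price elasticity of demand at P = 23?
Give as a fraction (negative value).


dQ/dP = -5
At P = 23: Q = 130 - 5*23 = 15
E = (dQ/dP)(P/Q) = (-5)(23/15) = -23/3

-23/3


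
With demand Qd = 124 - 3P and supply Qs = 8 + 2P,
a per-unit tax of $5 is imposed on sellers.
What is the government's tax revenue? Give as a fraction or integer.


With tax on sellers, new supply: Qs' = 8 + 2(P - 5)
= 2P - 2
New equilibrium quantity:
Q_new = 242/5
Tax revenue = tax * Q_new = 5 * 242/5 = 242

242


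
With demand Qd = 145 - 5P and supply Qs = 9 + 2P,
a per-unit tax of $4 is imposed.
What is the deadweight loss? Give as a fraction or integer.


Pre-tax equilibrium quantity: Q* = 335/7
Post-tax equilibrium quantity: Q_tax = 295/7
Reduction in quantity: Q* - Q_tax = 40/7
DWL = (1/2) * tax * (Q* - Q_tax)
DWL = (1/2) * 4 * 40/7 = 80/7

80/7


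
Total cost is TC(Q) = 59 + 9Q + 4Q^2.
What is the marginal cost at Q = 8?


MC = dTC/dQ = 9 + 2*4*Q
At Q = 8:
MC = 9 + 8*8
MC = 9 + 64 = 73

73


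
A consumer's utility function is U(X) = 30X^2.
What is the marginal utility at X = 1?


MU = dU/dX = 30*2*X^(2-1)
MU = 60*X^1
At X = 1:
MU = 60 * 1^1
MU = 60 * 1 = 60

60


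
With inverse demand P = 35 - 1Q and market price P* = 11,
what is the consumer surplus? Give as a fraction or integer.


Maximum willingness to pay (at Q=0): P_max = 35
Quantity demanded at P* = 11:
Q* = (35 - 11)/1 = 24
CS = (1/2) * Q* * (P_max - P*)
CS = (1/2) * 24 * (35 - 11)
CS = (1/2) * 24 * 24 = 288

288


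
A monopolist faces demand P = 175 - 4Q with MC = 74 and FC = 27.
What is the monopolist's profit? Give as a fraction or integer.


MR = MC: 175 - 8Q = 74
Q* = 101/8
P* = 175 - 4*101/8 = 249/2
Profit = (P* - MC)*Q* - FC
= (249/2 - 74)*101/8 - 27
= 101/2*101/8 - 27
= 10201/16 - 27 = 9769/16

9769/16


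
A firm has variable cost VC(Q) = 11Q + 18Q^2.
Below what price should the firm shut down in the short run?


AVC(Q) = VC(Q)/Q = 11 + 18Q
AVC is increasing in Q, so minimum AVC is at Q -> 0+.
Min AVC = 11
The firm should shut down if P < 11.

11


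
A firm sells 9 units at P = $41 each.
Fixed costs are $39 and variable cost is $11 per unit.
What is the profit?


Total Revenue = P * Q = 41 * 9 = $369
Total Cost = FC + VC*Q = 39 + 11*9 = $138
Profit = TR - TC = 369 - 138 = $231

$231


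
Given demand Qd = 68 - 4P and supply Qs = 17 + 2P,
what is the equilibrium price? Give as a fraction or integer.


At equilibrium, Qd = Qs.
68 - 4P = 17 + 2P
68 - 17 = 4P + 2P
51 = 6P
P* = 51/6 = 17/2

17/2


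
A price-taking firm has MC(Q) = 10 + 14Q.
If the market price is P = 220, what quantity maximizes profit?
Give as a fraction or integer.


In perfect competition, profit is maximized where P = MC.
220 = 10 + 14Q
210 = 14Q
Q* = 210/14 = 15

15


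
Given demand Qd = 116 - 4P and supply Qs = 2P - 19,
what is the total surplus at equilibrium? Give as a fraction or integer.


Find equilibrium: 116 - 4P = 2P - 19
116 + 19 = 6P
P* = 135/6 = 45/2
Q* = 2*45/2 - 19 = 26
Inverse demand: P = 29 - Q/4, so P_max = 29
Inverse supply: P = 19/2 + Q/2, so P_min = 19/2
CS = (1/2) * 26 * (29 - 45/2) = 169/2
PS = (1/2) * 26 * (45/2 - 19/2) = 169
TS = CS + PS = 169/2 + 169 = 507/2

507/2


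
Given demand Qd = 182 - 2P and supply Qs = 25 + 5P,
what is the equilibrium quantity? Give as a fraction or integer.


First find equilibrium price:
182 - 2P = 25 + 5P
P* = 157/7 = 157/7
Then substitute into demand:
Q* = 182 - 2 * 157/7 = 960/7

960/7


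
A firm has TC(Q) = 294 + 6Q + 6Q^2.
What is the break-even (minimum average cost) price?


AC(Q) = 294/Q + 6 + 6Q
To minimize: dAC/dQ = -294/Q^2 + 6 = 0
Q^2 = 294/6 = 49
Q* = 7
Min AC = 294/7 + 6 + 6*7
Min AC = 42 + 6 + 42 = 90

90


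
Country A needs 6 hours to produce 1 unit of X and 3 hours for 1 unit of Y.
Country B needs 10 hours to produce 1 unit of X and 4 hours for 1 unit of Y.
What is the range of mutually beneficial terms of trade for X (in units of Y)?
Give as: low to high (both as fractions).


Opportunity cost of X for Country A = hours_X / hours_Y = 6/3 = 2 units of Y
Opportunity cost of X for Country B = hours_X / hours_Y = 10/4 = 5/2 units of Y
Terms of trade must be between the two opportunity costs.
Range: 2 to 5/2

2 to 5/2


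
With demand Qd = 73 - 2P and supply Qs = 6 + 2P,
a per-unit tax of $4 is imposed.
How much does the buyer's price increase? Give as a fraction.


With a per-unit tax, the buyer's price increase depends on relative slopes.
Supply slope: d = 2, Demand slope: b = 2
Buyer's price increase = d * tax / (b + d)
= 2 * 4 / (2 + 2)
= 8 / 4 = 2

2


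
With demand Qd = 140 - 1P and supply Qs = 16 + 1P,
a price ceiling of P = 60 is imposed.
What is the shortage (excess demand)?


At P = 60:
Qd = 140 - 1*60 = 80
Qs = 16 + 1*60 = 76
Shortage = Qd - Qs = 80 - 76 = 4

4


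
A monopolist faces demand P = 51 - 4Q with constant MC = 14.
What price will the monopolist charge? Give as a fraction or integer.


MR = 51 - 8Q
Set MR = MC: 51 - 8Q = 14
Q* = 37/8
Substitute into demand:
P* = 51 - 4*37/8 = 65/2

65/2


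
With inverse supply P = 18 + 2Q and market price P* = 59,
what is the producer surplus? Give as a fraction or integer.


Minimum supply price (at Q=0): P_min = 18
Quantity supplied at P* = 59:
Q* = (59 - 18)/2 = 41/2
PS = (1/2) * Q* * (P* - P_min)
PS = (1/2) * 41/2 * (59 - 18)
PS = (1/2) * 41/2 * 41 = 1681/4

1681/4


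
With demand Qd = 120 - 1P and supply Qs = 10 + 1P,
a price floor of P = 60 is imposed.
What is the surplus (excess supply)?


At P = 60:
Qd = 120 - 1*60 = 60
Qs = 10 + 1*60 = 70
Surplus = Qs - Qd = 70 - 60 = 10

10


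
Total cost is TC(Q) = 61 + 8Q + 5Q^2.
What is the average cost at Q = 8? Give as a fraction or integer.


TC(8) = 61 + 8*8 + 5*8^2
TC(8) = 61 + 64 + 320 = 445
AC = TC/Q = 445/8 = 445/8

445/8


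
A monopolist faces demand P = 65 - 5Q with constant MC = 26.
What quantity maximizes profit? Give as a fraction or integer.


TR = P*Q = (65 - 5Q)Q = 65Q - 5Q^2
MR = dTR/dQ = 65 - 10Q
Set MR = MC:
65 - 10Q = 26
39 = 10Q
Q* = 39/10 = 39/10

39/10


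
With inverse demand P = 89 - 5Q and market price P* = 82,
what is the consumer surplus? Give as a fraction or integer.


Maximum willingness to pay (at Q=0): P_max = 89
Quantity demanded at P* = 82:
Q* = (89 - 82)/5 = 7/5
CS = (1/2) * Q* * (P_max - P*)
CS = (1/2) * 7/5 * (89 - 82)
CS = (1/2) * 7/5 * 7 = 49/10

49/10


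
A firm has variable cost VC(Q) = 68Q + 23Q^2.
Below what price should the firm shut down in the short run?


AVC(Q) = VC(Q)/Q = 68 + 23Q
AVC is increasing in Q, so minimum AVC is at Q -> 0+.
Min AVC = 68
The firm should shut down if P < 68.

68


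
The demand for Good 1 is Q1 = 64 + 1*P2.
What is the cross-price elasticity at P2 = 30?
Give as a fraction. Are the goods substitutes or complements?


dQ1/dP2 = 1
At P2 = 30: Q1 = 64 + 1*30 = 94
Exy = (dQ1/dP2)(P2/Q1) = 1 * 30 / 94 = 15/47
Since Exy > 0, the goods are substitutes.

15/47 (substitutes)


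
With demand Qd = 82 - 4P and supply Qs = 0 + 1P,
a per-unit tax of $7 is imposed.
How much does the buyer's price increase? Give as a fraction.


With a per-unit tax, the buyer's price increase depends on relative slopes.
Supply slope: d = 1, Demand slope: b = 4
Buyer's price increase = d * tax / (b + d)
= 1 * 7 / (4 + 1)
= 7 / 5 = 7/5

7/5


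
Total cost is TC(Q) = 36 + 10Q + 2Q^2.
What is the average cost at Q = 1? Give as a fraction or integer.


TC(1) = 36 + 10*1 + 2*1^2
TC(1) = 36 + 10 + 2 = 48
AC = TC/Q = 48/1 = 48

48


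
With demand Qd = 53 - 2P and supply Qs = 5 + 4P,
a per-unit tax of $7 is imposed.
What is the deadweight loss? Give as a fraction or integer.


Pre-tax equilibrium quantity: Q* = 37
Post-tax equilibrium quantity: Q_tax = 83/3
Reduction in quantity: Q* - Q_tax = 28/3
DWL = (1/2) * tax * (Q* - Q_tax)
DWL = (1/2) * 7 * 28/3 = 98/3

98/3


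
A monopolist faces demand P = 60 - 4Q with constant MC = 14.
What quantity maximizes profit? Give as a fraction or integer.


TR = P*Q = (60 - 4Q)Q = 60Q - 4Q^2
MR = dTR/dQ = 60 - 8Q
Set MR = MC:
60 - 8Q = 14
46 = 8Q
Q* = 46/8 = 23/4

23/4


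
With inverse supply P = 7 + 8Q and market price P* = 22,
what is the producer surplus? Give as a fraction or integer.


Minimum supply price (at Q=0): P_min = 7
Quantity supplied at P* = 22:
Q* = (22 - 7)/8 = 15/8
PS = (1/2) * Q* * (P* - P_min)
PS = (1/2) * 15/8 * (22 - 7)
PS = (1/2) * 15/8 * 15 = 225/16

225/16


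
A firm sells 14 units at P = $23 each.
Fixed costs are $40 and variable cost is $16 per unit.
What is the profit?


Total Revenue = P * Q = 23 * 14 = $322
Total Cost = FC + VC*Q = 40 + 16*14 = $264
Profit = TR - TC = 322 - 264 = $58

$58


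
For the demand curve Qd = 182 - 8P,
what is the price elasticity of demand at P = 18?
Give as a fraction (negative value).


dQ/dP = -8
At P = 18: Q = 182 - 8*18 = 38
E = (dQ/dP)(P/Q) = (-8)(18/38) = -72/19

-72/19


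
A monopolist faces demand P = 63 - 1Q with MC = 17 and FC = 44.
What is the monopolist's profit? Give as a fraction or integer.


MR = MC: 63 - 2Q = 17
Q* = 23
P* = 63 - 1*23 = 40
Profit = (P* - MC)*Q* - FC
= (40 - 17)*23 - 44
= 23*23 - 44
= 529 - 44 = 485

485


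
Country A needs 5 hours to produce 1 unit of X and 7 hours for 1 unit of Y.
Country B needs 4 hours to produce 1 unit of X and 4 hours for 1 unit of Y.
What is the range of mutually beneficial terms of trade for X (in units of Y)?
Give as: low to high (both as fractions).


Opportunity cost of X for Country A = hours_X / hours_Y = 5/7 = 5/7 units of Y
Opportunity cost of X for Country B = hours_X / hours_Y = 4/4 = 1 units of Y
Terms of trade must be between the two opportunity costs.
Range: 5/7 to 1

5/7 to 1


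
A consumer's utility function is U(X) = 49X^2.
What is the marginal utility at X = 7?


MU = dU/dX = 49*2*X^(2-1)
MU = 98*X^1
At X = 7:
MU = 98 * 7^1
MU = 98 * 7 = 686

686


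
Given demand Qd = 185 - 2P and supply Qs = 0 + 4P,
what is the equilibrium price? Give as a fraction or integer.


At equilibrium, Qd = Qs.
185 - 2P = 0 + 4P
185 - 0 = 2P + 4P
185 = 6P
P* = 185/6 = 185/6

185/6


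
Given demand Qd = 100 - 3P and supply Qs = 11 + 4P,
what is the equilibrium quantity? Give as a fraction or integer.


First find equilibrium price:
100 - 3P = 11 + 4P
P* = 89/7 = 89/7
Then substitute into demand:
Q* = 100 - 3 * 89/7 = 433/7

433/7


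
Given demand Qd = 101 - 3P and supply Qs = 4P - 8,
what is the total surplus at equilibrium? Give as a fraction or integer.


Find equilibrium: 101 - 3P = 4P - 8
101 + 8 = 7P
P* = 109/7 = 109/7
Q* = 4*109/7 - 8 = 380/7
Inverse demand: P = 101/3 - Q/3, so P_max = 101/3
Inverse supply: P = 2 + Q/4, so P_min = 2
CS = (1/2) * 380/7 * (101/3 - 109/7) = 72200/147
PS = (1/2) * 380/7 * (109/7 - 2) = 18050/49
TS = CS + PS = 72200/147 + 18050/49 = 18050/21

18050/21


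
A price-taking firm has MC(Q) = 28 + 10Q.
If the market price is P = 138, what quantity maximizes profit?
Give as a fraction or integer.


In perfect competition, profit is maximized where P = MC.
138 = 28 + 10Q
110 = 10Q
Q* = 110/10 = 11

11


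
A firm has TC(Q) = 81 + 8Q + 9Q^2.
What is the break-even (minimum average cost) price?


AC(Q) = 81/Q + 8 + 9Q
To minimize: dAC/dQ = -81/Q^2 + 9 = 0
Q^2 = 81/9 = 9
Q* = 3
Min AC = 81/3 + 8 + 9*3
Min AC = 27 + 8 + 27 = 62

62


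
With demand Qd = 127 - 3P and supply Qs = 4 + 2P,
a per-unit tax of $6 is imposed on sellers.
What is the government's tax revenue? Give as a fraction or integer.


With tax on sellers, new supply: Qs' = 4 + 2(P - 6)
= 2P - 8
New equilibrium quantity:
Q_new = 46
Tax revenue = tax * Q_new = 6 * 46 = 276

276


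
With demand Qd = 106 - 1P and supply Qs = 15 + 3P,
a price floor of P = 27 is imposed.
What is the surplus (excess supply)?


At P = 27:
Qd = 106 - 1*27 = 79
Qs = 15 + 3*27 = 96
Surplus = Qs - Qd = 96 - 79 = 17

17


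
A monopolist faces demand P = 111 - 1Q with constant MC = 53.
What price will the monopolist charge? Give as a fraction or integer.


MR = 111 - 2Q
Set MR = MC: 111 - 2Q = 53
Q* = 29
Substitute into demand:
P* = 111 - 1*29 = 82

82


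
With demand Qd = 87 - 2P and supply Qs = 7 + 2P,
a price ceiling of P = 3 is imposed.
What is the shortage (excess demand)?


At P = 3:
Qd = 87 - 2*3 = 81
Qs = 7 + 2*3 = 13
Shortage = Qd - Qs = 81 - 13 = 68

68


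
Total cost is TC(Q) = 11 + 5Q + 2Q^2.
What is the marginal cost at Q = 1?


MC = dTC/dQ = 5 + 2*2*Q
At Q = 1:
MC = 5 + 4*1
MC = 5 + 4 = 9

9


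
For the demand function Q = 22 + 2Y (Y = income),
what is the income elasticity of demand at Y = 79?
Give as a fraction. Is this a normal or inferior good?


dQ/dY = 2
At Y = 79: Q = 22 + 2*79 = 180
Ey = (dQ/dY)(Y/Q) = 2 * 79 / 180 = 79/90
Since Ey > 0, this is a normal good.

79/90 (normal good)


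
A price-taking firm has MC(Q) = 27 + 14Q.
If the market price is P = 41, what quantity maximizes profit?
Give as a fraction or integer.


In perfect competition, profit is maximized where P = MC.
41 = 27 + 14Q
14 = 14Q
Q* = 14/14 = 1

1


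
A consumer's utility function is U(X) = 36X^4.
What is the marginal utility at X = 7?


MU = dU/dX = 36*4*X^(4-1)
MU = 144*X^3
At X = 7:
MU = 144 * 7^3
MU = 144 * 343 = 49392

49392


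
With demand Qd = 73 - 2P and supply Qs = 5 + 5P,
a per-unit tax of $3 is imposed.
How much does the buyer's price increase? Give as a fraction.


With a per-unit tax, the buyer's price increase depends on relative slopes.
Supply slope: d = 5, Demand slope: b = 2
Buyer's price increase = d * tax / (b + d)
= 5 * 3 / (2 + 5)
= 15 / 7 = 15/7

15/7


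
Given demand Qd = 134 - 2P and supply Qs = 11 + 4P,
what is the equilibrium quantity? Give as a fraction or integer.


First find equilibrium price:
134 - 2P = 11 + 4P
P* = 123/6 = 41/2
Then substitute into demand:
Q* = 134 - 2 * 41/2 = 93

93


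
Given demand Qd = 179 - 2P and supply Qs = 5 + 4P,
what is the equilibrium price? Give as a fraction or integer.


At equilibrium, Qd = Qs.
179 - 2P = 5 + 4P
179 - 5 = 2P + 4P
174 = 6P
P* = 174/6 = 29

29


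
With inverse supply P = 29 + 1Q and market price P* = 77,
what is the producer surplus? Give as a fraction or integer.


Minimum supply price (at Q=0): P_min = 29
Quantity supplied at P* = 77:
Q* = (77 - 29)/1 = 48
PS = (1/2) * Q* * (P* - P_min)
PS = (1/2) * 48 * (77 - 29)
PS = (1/2) * 48 * 48 = 1152

1152


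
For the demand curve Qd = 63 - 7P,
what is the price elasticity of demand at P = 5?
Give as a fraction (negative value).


dQ/dP = -7
At P = 5: Q = 63 - 7*5 = 28
E = (dQ/dP)(P/Q) = (-7)(5/28) = -5/4

-5/4


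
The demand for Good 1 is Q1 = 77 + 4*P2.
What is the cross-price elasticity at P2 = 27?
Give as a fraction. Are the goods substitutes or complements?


dQ1/dP2 = 4
At P2 = 27: Q1 = 77 + 4*27 = 185
Exy = (dQ1/dP2)(P2/Q1) = 4 * 27 / 185 = 108/185
Since Exy > 0, the goods are substitutes.

108/185 (substitutes)


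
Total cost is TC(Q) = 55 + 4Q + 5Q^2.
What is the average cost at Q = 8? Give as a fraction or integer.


TC(8) = 55 + 4*8 + 5*8^2
TC(8) = 55 + 32 + 320 = 407
AC = TC/Q = 407/8 = 407/8

407/8


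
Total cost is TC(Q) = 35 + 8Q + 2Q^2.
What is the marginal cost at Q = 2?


MC = dTC/dQ = 8 + 2*2*Q
At Q = 2:
MC = 8 + 4*2
MC = 8 + 8 = 16

16


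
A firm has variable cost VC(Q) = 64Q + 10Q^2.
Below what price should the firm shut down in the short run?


AVC(Q) = VC(Q)/Q = 64 + 10Q
AVC is increasing in Q, so minimum AVC is at Q -> 0+.
Min AVC = 64
The firm should shut down if P < 64.

64


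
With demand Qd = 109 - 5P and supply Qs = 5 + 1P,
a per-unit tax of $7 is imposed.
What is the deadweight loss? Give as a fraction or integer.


Pre-tax equilibrium quantity: Q* = 67/3
Post-tax equilibrium quantity: Q_tax = 33/2
Reduction in quantity: Q* - Q_tax = 35/6
DWL = (1/2) * tax * (Q* - Q_tax)
DWL = (1/2) * 7 * 35/6 = 245/12

245/12


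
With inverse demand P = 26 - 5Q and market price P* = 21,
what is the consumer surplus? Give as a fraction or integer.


Maximum willingness to pay (at Q=0): P_max = 26
Quantity demanded at P* = 21:
Q* = (26 - 21)/5 = 1
CS = (1/2) * Q* * (P_max - P*)
CS = (1/2) * 1 * (26 - 21)
CS = (1/2) * 1 * 5 = 5/2

5/2


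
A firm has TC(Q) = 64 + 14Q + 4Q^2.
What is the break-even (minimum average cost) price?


AC(Q) = 64/Q + 14 + 4Q
To minimize: dAC/dQ = -64/Q^2 + 4 = 0
Q^2 = 64/4 = 16
Q* = 4
Min AC = 64/4 + 14 + 4*4
Min AC = 16 + 14 + 16 = 46

46


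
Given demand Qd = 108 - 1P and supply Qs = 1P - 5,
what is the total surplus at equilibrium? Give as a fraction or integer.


Find equilibrium: 108 - 1P = 1P - 5
108 + 5 = 2P
P* = 113/2 = 113/2
Q* = 1*113/2 - 5 = 103/2
Inverse demand: P = 108 - Q/1, so P_max = 108
Inverse supply: P = 5 + Q/1, so P_min = 5
CS = (1/2) * 103/2 * (108 - 113/2) = 10609/8
PS = (1/2) * 103/2 * (113/2 - 5) = 10609/8
TS = CS + PS = 10609/8 + 10609/8 = 10609/4

10609/4


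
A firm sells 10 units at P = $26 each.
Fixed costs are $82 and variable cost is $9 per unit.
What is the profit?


Total Revenue = P * Q = 26 * 10 = $260
Total Cost = FC + VC*Q = 82 + 9*10 = $172
Profit = TR - TC = 260 - 172 = $88

$88


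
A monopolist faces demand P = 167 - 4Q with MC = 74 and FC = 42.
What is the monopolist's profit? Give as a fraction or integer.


MR = MC: 167 - 8Q = 74
Q* = 93/8
P* = 167 - 4*93/8 = 241/2
Profit = (P* - MC)*Q* - FC
= (241/2 - 74)*93/8 - 42
= 93/2*93/8 - 42
= 8649/16 - 42 = 7977/16

7977/16


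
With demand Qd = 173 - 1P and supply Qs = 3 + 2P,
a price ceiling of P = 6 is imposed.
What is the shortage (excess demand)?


At P = 6:
Qd = 173 - 1*6 = 167
Qs = 3 + 2*6 = 15
Shortage = Qd - Qs = 167 - 15 = 152

152


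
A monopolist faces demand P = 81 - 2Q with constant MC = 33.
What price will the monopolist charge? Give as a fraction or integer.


MR = 81 - 4Q
Set MR = MC: 81 - 4Q = 33
Q* = 12
Substitute into demand:
P* = 81 - 2*12 = 57

57


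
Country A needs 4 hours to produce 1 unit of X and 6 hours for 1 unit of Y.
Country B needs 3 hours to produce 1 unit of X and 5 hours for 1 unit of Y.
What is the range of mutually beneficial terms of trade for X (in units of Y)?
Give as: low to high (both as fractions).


Opportunity cost of X for Country A = hours_X / hours_Y = 4/6 = 2/3 units of Y
Opportunity cost of X for Country B = hours_X / hours_Y = 3/5 = 3/5 units of Y
Terms of trade must be between the two opportunity costs.
Range: 3/5 to 2/3

3/5 to 2/3


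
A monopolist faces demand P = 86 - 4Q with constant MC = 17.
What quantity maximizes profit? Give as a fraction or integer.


TR = P*Q = (86 - 4Q)Q = 86Q - 4Q^2
MR = dTR/dQ = 86 - 8Q
Set MR = MC:
86 - 8Q = 17
69 = 8Q
Q* = 69/8 = 69/8

69/8


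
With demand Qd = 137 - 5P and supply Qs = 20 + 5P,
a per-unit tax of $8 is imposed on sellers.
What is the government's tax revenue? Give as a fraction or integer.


With tax on sellers, new supply: Qs' = 20 + 5(P - 8)
= 5P - 20
New equilibrium quantity:
Q_new = 117/2
Tax revenue = tax * Q_new = 8 * 117/2 = 468

468


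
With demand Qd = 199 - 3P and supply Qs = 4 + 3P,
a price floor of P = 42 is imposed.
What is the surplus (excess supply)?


At P = 42:
Qd = 199 - 3*42 = 73
Qs = 4 + 3*42 = 130
Surplus = Qs - Qd = 130 - 73 = 57

57


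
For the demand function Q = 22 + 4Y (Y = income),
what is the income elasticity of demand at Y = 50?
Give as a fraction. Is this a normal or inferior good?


dQ/dY = 4
At Y = 50: Q = 22 + 4*50 = 222
Ey = (dQ/dY)(Y/Q) = 4 * 50 / 222 = 100/111
Since Ey > 0, this is a normal good.

100/111 (normal good)


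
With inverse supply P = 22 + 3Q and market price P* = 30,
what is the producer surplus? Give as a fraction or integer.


Minimum supply price (at Q=0): P_min = 22
Quantity supplied at P* = 30:
Q* = (30 - 22)/3 = 8/3
PS = (1/2) * Q* * (P* - P_min)
PS = (1/2) * 8/3 * (30 - 22)
PS = (1/2) * 8/3 * 8 = 32/3

32/3


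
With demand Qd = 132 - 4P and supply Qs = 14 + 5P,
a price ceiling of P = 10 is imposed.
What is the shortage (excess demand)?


At P = 10:
Qd = 132 - 4*10 = 92
Qs = 14 + 5*10 = 64
Shortage = Qd - Qs = 92 - 64 = 28

28


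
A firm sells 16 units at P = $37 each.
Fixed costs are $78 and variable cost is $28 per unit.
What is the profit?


Total Revenue = P * Q = 37 * 16 = $592
Total Cost = FC + VC*Q = 78 + 28*16 = $526
Profit = TR - TC = 592 - 526 = $66

$66


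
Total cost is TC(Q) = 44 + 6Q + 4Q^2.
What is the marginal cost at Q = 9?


MC = dTC/dQ = 6 + 2*4*Q
At Q = 9:
MC = 6 + 8*9
MC = 6 + 72 = 78

78


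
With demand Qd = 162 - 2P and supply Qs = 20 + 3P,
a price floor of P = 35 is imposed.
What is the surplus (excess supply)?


At P = 35:
Qd = 162 - 2*35 = 92
Qs = 20 + 3*35 = 125
Surplus = Qs - Qd = 125 - 92 = 33

33


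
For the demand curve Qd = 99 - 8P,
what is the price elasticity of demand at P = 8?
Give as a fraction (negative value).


dQ/dP = -8
At P = 8: Q = 99 - 8*8 = 35
E = (dQ/dP)(P/Q) = (-8)(8/35) = -64/35

-64/35


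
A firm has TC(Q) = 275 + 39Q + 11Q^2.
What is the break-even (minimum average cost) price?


AC(Q) = 275/Q + 39 + 11Q
To minimize: dAC/dQ = -275/Q^2 + 11 = 0
Q^2 = 275/11 = 25
Q* = 5
Min AC = 275/5 + 39 + 11*5
Min AC = 55 + 39 + 55 = 149

149


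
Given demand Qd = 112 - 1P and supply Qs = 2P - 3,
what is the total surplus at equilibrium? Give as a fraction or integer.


Find equilibrium: 112 - 1P = 2P - 3
112 + 3 = 3P
P* = 115/3 = 115/3
Q* = 2*115/3 - 3 = 221/3
Inverse demand: P = 112 - Q/1, so P_max = 112
Inverse supply: P = 3/2 + Q/2, so P_min = 3/2
CS = (1/2) * 221/3 * (112 - 115/3) = 48841/18
PS = (1/2) * 221/3 * (115/3 - 3/2) = 48841/36
TS = CS + PS = 48841/18 + 48841/36 = 48841/12

48841/12


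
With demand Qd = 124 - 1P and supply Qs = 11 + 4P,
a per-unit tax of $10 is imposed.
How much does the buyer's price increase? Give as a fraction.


With a per-unit tax, the buyer's price increase depends on relative slopes.
Supply slope: d = 4, Demand slope: b = 1
Buyer's price increase = d * tax / (b + d)
= 4 * 10 / (1 + 4)
= 40 / 5 = 8

8


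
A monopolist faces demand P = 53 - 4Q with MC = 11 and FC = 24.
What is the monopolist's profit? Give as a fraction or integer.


MR = MC: 53 - 8Q = 11
Q* = 21/4
P* = 53 - 4*21/4 = 32
Profit = (P* - MC)*Q* - FC
= (32 - 11)*21/4 - 24
= 21*21/4 - 24
= 441/4 - 24 = 345/4

345/4


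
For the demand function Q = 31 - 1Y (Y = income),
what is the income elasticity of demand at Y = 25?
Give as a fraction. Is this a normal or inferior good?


dQ/dY = -1
At Y = 25: Q = 31 - 1*25 = 6
Ey = (dQ/dY)(Y/Q) = -1 * 25 / 6 = -25/6
Since Ey < 0, this is a inferior good.

-25/6 (inferior good)


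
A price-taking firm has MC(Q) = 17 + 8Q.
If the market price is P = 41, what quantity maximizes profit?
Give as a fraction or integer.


In perfect competition, profit is maximized where P = MC.
41 = 17 + 8Q
24 = 8Q
Q* = 24/8 = 3

3


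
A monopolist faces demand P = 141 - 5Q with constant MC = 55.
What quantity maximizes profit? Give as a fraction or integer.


TR = P*Q = (141 - 5Q)Q = 141Q - 5Q^2
MR = dTR/dQ = 141 - 10Q
Set MR = MC:
141 - 10Q = 55
86 = 10Q
Q* = 86/10 = 43/5

43/5


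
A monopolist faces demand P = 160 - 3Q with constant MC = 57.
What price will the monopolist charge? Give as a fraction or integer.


MR = 160 - 6Q
Set MR = MC: 160 - 6Q = 57
Q* = 103/6
Substitute into demand:
P* = 160 - 3*103/6 = 217/2

217/2
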